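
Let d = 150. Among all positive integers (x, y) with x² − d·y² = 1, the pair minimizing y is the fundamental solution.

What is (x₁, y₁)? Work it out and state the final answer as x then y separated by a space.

49 4

[12; 4,24] for √150; ℓ=2 ⇒ convergent index 1
step 0: (12, 1)  from 12·(1,0) + (0,1)
step 1: (49, 4)  from 4·(12,1) + (1,0)
fundamental: x₁=49, y₁=4  (since 2401 − 150·16 = 1)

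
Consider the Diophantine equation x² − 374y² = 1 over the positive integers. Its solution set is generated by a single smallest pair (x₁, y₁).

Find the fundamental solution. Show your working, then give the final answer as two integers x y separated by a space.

d=374: √d = [19; 2,1,18,1,2,38] (ℓ=6, even), read p_5/q_5
i=0: a=19 ⇒ p=19, q=1
…
i=2: a=1 ⇒ p=58, q=3
…
i=4: a=1 ⇒ p=1141, q=59
i=5: a=2 ⇒ p=3365, q=174
fundamental: x₁=3365, y₁=174  (since 11323225 − 374·30276 = 1)

3365 174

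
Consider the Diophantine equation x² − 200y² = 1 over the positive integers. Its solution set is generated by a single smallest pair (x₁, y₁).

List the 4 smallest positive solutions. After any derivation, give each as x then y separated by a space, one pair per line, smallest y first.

√200 = [14; 7,28, …], period ℓ=2 (even) → k=1
a_0=14:  p_0=14·1+0=14,  q_0=14·0+1=1
a_1=7:  p_1=7·14+1=99,  q_1=7·1+0=7
fundamental: x₁=99, y₁=7  (since 9801 − 200·49 = 1)
n=2: (99,7)∘(99,7) = (99·99+200·7·7, 99·7+7·99) = (19601,1386)
n=3: (19601,1386)∘(99,7) = (99·19601+200·7·1386, 99·1386+7·19601) = (3880899,274421)
n=4: (3880899,274421)∘(99,7) = (99·3880899+200·7·274421, 99·274421+7·3880899) = (768398401,54333972)

99 7
19601 1386
3880899 274421
768398401 54333972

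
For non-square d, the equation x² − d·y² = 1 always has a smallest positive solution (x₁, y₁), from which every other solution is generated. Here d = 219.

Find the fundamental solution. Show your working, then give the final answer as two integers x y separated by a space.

74 5

d=219: √d = [14; 1,3,1,28] (ℓ=4, even), read p_3/q_3
i=0: a=14 ⇒ p=14, q=1
i=1: a=1 ⇒ p=15, q=1
i=2: a=3 ⇒ p=59, q=4
i=3: a=1 ⇒ p=74, q=5
fundamental: x₁=74, y₁=5  (since 5476 − 219·25 = 1)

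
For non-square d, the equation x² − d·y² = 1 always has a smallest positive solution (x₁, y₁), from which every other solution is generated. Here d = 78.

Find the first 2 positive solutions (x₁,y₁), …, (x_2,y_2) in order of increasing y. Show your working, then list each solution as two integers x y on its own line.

[8; 1,4,1,16] for √78; ℓ=4 ⇒ convergent index 3
a_0=8:  p_0=8·1+0=8,  q_0=8·0+1=1
a_1=1:  p_1=1·8+1=9,  q_1=1·1+0=1
a_2=4:  p_2=4·9+8=44,  q_2=4·1+1=5
a_3=1:  p_3=1·44+9=53,  q_3=1·5+1=6
(x₁, y₁) = (53, 6);  53² − 78·6² = 1 ✓
n=2: (53,6)∘(53,6) = (53·53+78·6·6, 53·6+6·53) = (5617,636)

53 6
5617 636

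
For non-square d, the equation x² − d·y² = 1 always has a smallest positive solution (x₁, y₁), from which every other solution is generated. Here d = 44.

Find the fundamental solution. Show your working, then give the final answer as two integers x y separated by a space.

199 30

d=44: √d = [6; 1,1,1,2,1,1,1,12] (ℓ=8, even), read p_7/q_7
i=0: a=6 ⇒ p=6, q=1
i=1: a=1 ⇒ p=7, q=1
i=2: a=1 ⇒ p=13, q=2
i=3: a=1 ⇒ p=20, q=3
…
i=6: a=1 ⇒ p=126, q=19
i=7: a=1 ⇒ p=199, q=30
(x₁, y₁) = (199, 30);  199² − 44·30² = 1 ✓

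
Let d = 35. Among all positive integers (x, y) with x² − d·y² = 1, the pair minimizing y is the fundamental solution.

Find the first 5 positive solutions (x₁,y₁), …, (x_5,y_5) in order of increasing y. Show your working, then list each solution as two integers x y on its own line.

6 1
71 12
846 143
10081 1704
120126 20305

[5; 1,10] for √35; ℓ=2 ⇒ convergent index 1
step 0: (5, 1)  from 5·(1,0) + (0,1)
step 1: (6, 1)  from 1·(5,1) + (1,0)
fundamental: x₁=6, y₁=1  (since 36 − 35·1 = 1)
(x_2, y_2) = (6·6 + 35·1·1, 6·1 + 1·6) = (71, 12)
(x_3, y_3) = (6·71 + 35·1·12, 6·12 + 1·71) = (846, 143)
(x_4, y_4) = (6·846 + 35·1·143, 6·143 + 1·846) = (10081, 1704)
(x_5, y_5) = (6·10081 + 35·1·1704, 6·1704 + 1·10081) = (120126, 20305)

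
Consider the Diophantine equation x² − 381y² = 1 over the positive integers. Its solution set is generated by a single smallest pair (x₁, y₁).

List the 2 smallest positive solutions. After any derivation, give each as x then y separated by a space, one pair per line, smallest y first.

1015 52
2060449 105560

d=381: √d = [19; 1,1,12,1,1,38] (ℓ=6, even), read p_5/q_5
step 0: (19, 1)  from 19·(1,0) + (0,1)
…
step 2: (39, 2)  from 1·(20,1) + (19,1)
…
step 4: (527, 27)  from 1·(488,25) + (39,2)
step 5: (1015, 52)  from 1·(527,27) + (488,25)
(x₁, y₁) = (1015, 52);  1015² − 381·52² = 1 ✓
(x_2, y_2) = (1015·1015 + 381·52·52, 1015·52 + 52·1015) = (2060449, 105560)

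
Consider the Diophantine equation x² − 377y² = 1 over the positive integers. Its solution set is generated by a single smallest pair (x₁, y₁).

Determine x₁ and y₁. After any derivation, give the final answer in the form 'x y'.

233 12

d=377: √d = [19; 2,2,2,38] (ℓ=4, even), read p_3/q_3
a_0=19:  p_0=19·1+0=19,  q_0=19·0+1=1
…
a_2=2:  p_2=2·39+19=97,  q_2=2·2+1=5
a_3=2:  p_3=2·97+39=233,  q_3=2·5+2=12
→ (233, 12).  Check: 233²=54289, 377·12²=54288, difference 1.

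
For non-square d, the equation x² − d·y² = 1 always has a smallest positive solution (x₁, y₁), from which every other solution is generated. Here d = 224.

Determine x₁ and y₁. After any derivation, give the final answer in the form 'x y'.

d=224: √d = [14; 1,28] (ℓ=2, even), read p_1/q_1
k=0  a_k=14  p_k/q_k = 14/1
k=1  a_k=1  p_k/q_k = 15/1
fundamental: x₁=15, y₁=1  (since 225 − 224·1 = 1)

15 1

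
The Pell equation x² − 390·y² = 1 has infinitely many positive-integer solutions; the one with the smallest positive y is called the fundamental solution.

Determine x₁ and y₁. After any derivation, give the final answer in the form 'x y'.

d=390: √d = [19; 1,2,1,38] (ℓ=4, even), read p_3/q_3
step 0: (19, 1)  from 19·(1,0) + (0,1)
…
step 2: (59, 3)  from 2·(20,1) + (19,1)
step 3: (79, 4)  from 1·(59,3) + (20,1)
fundamental: x₁=79, y₁=4  (since 6241 − 390·16 = 1)

79 4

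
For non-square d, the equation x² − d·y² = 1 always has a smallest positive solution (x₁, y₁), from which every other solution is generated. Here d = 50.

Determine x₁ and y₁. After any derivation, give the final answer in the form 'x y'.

99 14

[7; 14] for √50; ℓ=1 ⇒ convergent index 1
a_0=7:  p_0=7·1+0=7,  q_0=7·0+1=1
a_1=14:  p_1=14·7+1=99,  q_1=14·1+0=14
→ (99, 14).  Check: 99²=9801, 50·14²=9800, difference 1.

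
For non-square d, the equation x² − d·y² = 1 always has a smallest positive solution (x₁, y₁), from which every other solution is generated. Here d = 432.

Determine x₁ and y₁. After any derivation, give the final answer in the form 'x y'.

√432 = [20; 1,3,1,1,1,3,1,40, …], period ℓ=8 (even) → k=7
a_0=20:  p_0=20·1+0=20,  q_0=20·0+1=1
a_1=1:  p_1=1·20+1=21,  q_1=1·1+0=1
…
a_3=1:  p_3=1·83+21=104,  q_3=1·4+1=5
a_4=1:  p_4=1·104+83=187,  q_4=1·5+4=9
a_5=1:  p_5=1·187+104=291,  q_5=1·9+5=14
a_6=3:  p_6=3·291+187=1060,  q_6=3·14+9=51
a_7=1:  p_7=1·1060+291=1351,  q_7=1·51+14=65
fundamental: x₁=1351, y₁=65  (since 1825201 − 432·4225 = 1)

1351 65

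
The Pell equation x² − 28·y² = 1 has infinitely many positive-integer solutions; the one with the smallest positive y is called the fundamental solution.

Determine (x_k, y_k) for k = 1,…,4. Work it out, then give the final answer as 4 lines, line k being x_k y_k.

127 24
32257 6096
8193151 1548360
2081028097 393277344

√28 → a₀=5, period (3,2,3,10); ℓ=4 even so k=3
step 0: (5, 1)  from 5·(1,0) + (0,1)
…
step 2: (37, 7)  from 2·(16,3) + (5,1)
step 3: (127, 24)  from 3·(37,7) + (16,3)
fundamental: x₁=127, y₁=24  (since 16129 − 28·576 = 1)
n=2: (127,24)∘(127,24) = (127·127+28·24·24, 127·24+24·127) = (32257,6096)
n=3: (32257,6096)∘(127,24) = (127·32257+28·24·6096, 127·6096+24·32257) = (8193151,1548360)
n=4: (8193151,1548360)∘(127,24) = (127·8193151+28·24·1548360, 127·1548360+24·8193151) = (2081028097,393277344)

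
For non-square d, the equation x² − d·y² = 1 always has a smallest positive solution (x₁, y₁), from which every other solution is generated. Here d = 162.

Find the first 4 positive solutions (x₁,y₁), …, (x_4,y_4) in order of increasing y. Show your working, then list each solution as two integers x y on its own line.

19601 1540
768398401 60371080
30122754096401 2366667076620
1180872205318713601 92778082677286160

√162 = [12; 1,2,1,2,12,2,1,2,1,24, …], period ℓ=10 (even) → k=9
step 0: (12, 1)  from 12·(1,0) + (0,1)
…
step 2: (38, 3)  from 2·(13,1) + (12,1)
step 3: (51, 4)  from 1·(38,3) + (13,1)
step 4: (140, 11)  from 2·(51,4) + (38,3)
step 5: (1731, 136)  from 12·(140,11) + (51,4)
step 6: (3602, 283)  from 2·(1731,136) + (140,11)
…
step 8: (14268, 1121)  from 2·(5333,419) + (3602,283)
step 9: (19601, 1540)  from 1·(14268,1121) + (5333,419)
→ (19601, 1540).  Check: 19601²=384199201, 162·1540²=384199200, difference 1.
n=2: (19601,1540)∘(19601,1540) = (19601·19601+162·1540·1540, 19601·1540+1540·19601) = (768398401,60371080)
n=3: (768398401,60371080)∘(19601,1540) = (19601·768398401+162·1540·60371080, 19601·60371080+1540·768398401) = (30122754096401,2366667076620)
n=4: (30122754096401,2366667076620)∘(19601,1540) = (19601·30122754096401+162·1540·2366667076620, 19601·2366667076620+1540·30122754096401) = (1180872205318713601,92778082677286160)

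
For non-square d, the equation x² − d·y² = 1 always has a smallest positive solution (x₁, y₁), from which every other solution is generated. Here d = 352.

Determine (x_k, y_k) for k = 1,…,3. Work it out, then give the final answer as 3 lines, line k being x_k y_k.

77617 4137
12048797377 642203058
1870383011943601 99691749501435

[18; 1,3,5,9,5,3,1,36] for √352; ℓ=8 ⇒ convergent index 7
step 0: (18, 1)  from 18·(1,0) + (0,1)
step 1: (19, 1)  from 1·(18,1) + (1,0)
…
step 3: (394, 21)  from 5·(75,4) + (19,1)
…
step 5: (18499, 986)  from 5·(3621,193) + (394,21)
step 6: (59118, 3151)  from 3·(18499,986) + (3621,193)
step 7: (77617, 4137)  from 1·(59118,3151) + (18499,986)
→ (77617, 4137).  Check: 77617²=6024398689, 352·4137²=6024398688, difference 1.
k=2:  x_2 = 77617·77617+352·4137·4137 = 12048797377,  y_2 = 77617·4137+4137·77617 = 642203058
k=3:  x_3 = 77617·12048797377+352·4137·642203058 = 1870383011943601,  y_3 = 77617·642203058+4137·12048797377 = 99691749501435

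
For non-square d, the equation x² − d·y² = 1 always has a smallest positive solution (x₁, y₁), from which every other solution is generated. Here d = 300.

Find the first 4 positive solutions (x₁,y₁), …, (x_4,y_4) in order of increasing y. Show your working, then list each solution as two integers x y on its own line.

√300 = [17; 3,8,3,34, …], period ℓ=4 (even) → k=3
i=0: a=17 ⇒ p=17, q=1
i=1: a=3 ⇒ p=52, q=3
i=2: a=8 ⇒ p=433, q=25
i=3: a=3 ⇒ p=1351, q=78
→ (1351, 78).  Check: 1351²=1825201, 300·78²=1825200, difference 1.
n=2: (1351,78)∘(1351,78) = (1351·1351+300·78·78, 1351·78+78·1351) = (3650401,210756)
n=3: (3650401,210756)∘(1351,78) = (1351·3650401+300·78·210756, 1351·210756+78·3650401) = (9863382151,569462634)
n=4: (9863382151,569462634)∘(1351,78) = (1351·9863382151+300·78·569462634, 1351·569462634+78·9863382151) = (26650854921601,1538687826312)

1351 78
3650401 210756
9863382151 569462634
26650854921601 1538687826312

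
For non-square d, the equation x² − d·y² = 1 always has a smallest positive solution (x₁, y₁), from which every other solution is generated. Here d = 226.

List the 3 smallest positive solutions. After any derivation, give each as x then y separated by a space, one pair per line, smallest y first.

√226 → a₀=15, period (30); ℓ=1 odd so k=1
step 0: (15, 1)  from 15·(1,0) + (0,1)
step 1: (451, 30)  from 30·(15,1) + (1,0)
fundamental: x₁=451, y₁=30  (since 203401 − 226·900 = 1)
n=2: (451,30)∘(451,30) = (451·451+226·30·30, 451·30+30·451) = (406801,27060)
n=3: (406801,27060)∘(451,30) = (451·406801+226·30·27060, 451·27060+30·406801) = (366934051,24408090)

451 30
406801 27060
366934051 24408090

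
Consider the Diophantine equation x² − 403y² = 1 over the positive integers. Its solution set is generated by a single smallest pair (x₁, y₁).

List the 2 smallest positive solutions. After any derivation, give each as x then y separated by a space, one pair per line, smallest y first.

669878 33369
897473069767 44706317964

d=403: √d = [20; 13,2,1,3,1,3,1,2,13,40] (ℓ=10, even), read p_9/q_9
step 0: (20, 1)  from 20·(1,0) + (0,1)
step 1: (261, 13)  from 13·(20,1) + (1,0)
step 2: (542, 27)  from 2·(261,13) + (20,1)
…
step 4: (2951, 147)  from 3·(803,40) + (542,27)
…
step 6: (14213, 708)  from 3·(3754,187) + (2951,147)
…
step 8: (50147, 2498)  from 2·(17967,895) + (14213,708)
step 9: (669878, 33369)  from 13·(50147,2498) + (17967,895)
(x₁, y₁) = (669878, 33369);  669878² − 403·33369² = 1 ✓
(x_2, y_2) = (669878·669878 + 403·33369·33369, 669878·33369 + 33369·669878) = (897473069767, 44706317964)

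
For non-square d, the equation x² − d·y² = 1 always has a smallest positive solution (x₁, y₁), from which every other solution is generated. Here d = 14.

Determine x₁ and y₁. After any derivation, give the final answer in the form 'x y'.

15 4

d=14: √d = [3; 1,2,1,6] (ℓ=4, even), read p_3/q_3
step 0: (3, 1)  from 3·(1,0) + (0,1)
…
step 2: (11, 3)  from 2·(4,1) + (3,1)
step 3: (15, 4)  from 1·(11,3) + (4,1)
fundamental: x₁=15, y₁=4  (since 225 − 14·16 = 1)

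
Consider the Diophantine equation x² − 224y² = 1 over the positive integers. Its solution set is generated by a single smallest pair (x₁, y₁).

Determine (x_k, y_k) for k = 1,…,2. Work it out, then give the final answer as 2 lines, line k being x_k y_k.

√224 → a₀=14, period (1,28); ℓ=2 even so k=1
step 0: (14, 1)  from 14·(1,0) + (0,1)
step 1: (15, 1)  from 1·(14,1) + (1,0)
fundamental: x₁=15, y₁=1  (since 225 − 224·1 = 1)
k=2:  x_2 = 15·15+224·1·1 = 449,  y_2 = 15·1+1·15 = 30

15 1
449 30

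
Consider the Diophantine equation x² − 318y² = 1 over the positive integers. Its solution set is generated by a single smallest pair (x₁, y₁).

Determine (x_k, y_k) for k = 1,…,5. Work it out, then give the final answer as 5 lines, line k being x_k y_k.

√318 → a₀=17, period (1,4,1,34); ℓ=4 even so k=3
k=0  a_k=17  p_k/q_k = 17/1
…
k=2  a_k=4  p_k/q_k = 89/5
k=3  a_k=1  p_k/q_k = 107/6
fundamental: x₁=107, y₁=6  (since 11449 − 318·36 = 1)
(107+6√318)^2 = 22897 + 1284√318
(107+6√318)^3 = 4899851 + 274770√318
(107+6√318)^4 = 1048545217 + 58799496√318
(107+6√318)^5 = 224383776587 + 12582817374√318

107 6
22897 1284
4899851 274770
1048545217 58799496
224383776587 12582817374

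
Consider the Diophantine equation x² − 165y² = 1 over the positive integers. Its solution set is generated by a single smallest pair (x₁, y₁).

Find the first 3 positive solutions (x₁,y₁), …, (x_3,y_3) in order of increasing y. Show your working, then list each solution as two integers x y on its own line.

d=165: √d = [12; 1,5,2,5,1,24] (ℓ=6, even), read p_5/q_5
step 0: (12, 1)  from 12·(1,0) + (0,1)
…
step 2: (77, 6)  from 5·(13,1) + (12,1)
…
step 4: (912, 71)  from 5·(167,13) + (77,6)
step 5: (1079, 84)  from 1·(912,71) + (167,13)
→ (1079, 84).  Check: 1079²=1164241, 165·84²=1164240, difference 1.
(x_2, y_2) = (1079·1079 + 165·84·84, 1079·84 + 84·1079) = (2328481, 181272)
(x_3, y_3) = (1079·2328481 + 165·84·181272, 1079·181272 + 84·2328481) = (5024860919, 391184892)

1079 84
2328481 181272
5024860919 391184892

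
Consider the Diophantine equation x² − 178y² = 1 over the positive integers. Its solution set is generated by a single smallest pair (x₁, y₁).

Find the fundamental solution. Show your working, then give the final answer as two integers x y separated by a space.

[13; 2,1,12,1,2,26] for √178; ℓ=6 ⇒ convergent index 5
i=0: a=13 ⇒ p=13, q=1
…
i=4: a=1 ⇒ p=547, q=41
i=5: a=2 ⇒ p=1601, q=120
(x₁, y₁) = (1601, 120);  1601² − 178·120² = 1 ✓

1601 120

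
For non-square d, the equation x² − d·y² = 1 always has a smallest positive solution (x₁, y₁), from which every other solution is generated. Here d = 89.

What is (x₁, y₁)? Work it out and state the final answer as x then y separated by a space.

[9; 2,3,3,2,18] for √89; ℓ=5 ⇒ convergent index 9
k=0  a_k=9  p_k/q_k = 9/1
…
k=3  a_k=3  p_k/q_k = 217/23
…
k=5  a_k=18  p_k/q_k = 9217/977
k=6  a_k=2  p_k/q_k = 18934/2007
…
k=8  a_k=3  p_k/q_k = 216991/23001
k=9  a_k=2  p_k/q_k = 500001/53000
fundamental: x₁=500001, y₁=53000  (since 250001000001 − 89·2809000000 = 1)

500001 53000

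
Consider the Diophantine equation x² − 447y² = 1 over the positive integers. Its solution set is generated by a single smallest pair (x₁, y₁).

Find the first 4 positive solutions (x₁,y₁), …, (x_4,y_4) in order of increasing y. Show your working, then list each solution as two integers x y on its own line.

√447 = [21; 7,42, …], period ℓ=2 (even) → k=1
k=0  a_k=21  p_k/q_k = 21/1
k=1  a_k=7  p_k/q_k = 148/7
(x₁, y₁) = (148, 7);  148² − 447·7² = 1 ✓
(148+7√447)^2 = 43807 + 2072√447
(148+7√447)^3 = 12966724 + 613305√447
(148+7√447)^4 = 3838106497 + 181536208√447

148 7
43807 2072
12966724 613305
3838106497 181536208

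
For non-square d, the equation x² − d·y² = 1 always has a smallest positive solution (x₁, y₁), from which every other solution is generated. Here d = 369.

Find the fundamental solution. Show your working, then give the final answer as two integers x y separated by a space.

8396801 437120

√369 → a₀=19, period (4,1,3,2,7,4,7,2,3,1,4,38); ℓ=12 even so k=11
i=0: a=19 ⇒ p=19, q=1
…
i=2: a=1 ⇒ p=96, q=5
…
i=4: a=2 ⇒ p=826, q=43
i=5: a=7 ⇒ p=6147, q=320
…
i=7: a=7 ⇒ p=184045, q=9581
i=8: a=2 ⇒ p=393504, q=20485
…
i=10: a=1 ⇒ p=1758061, q=91521
i=11: a=4 ⇒ p=8396801, q=437120
fundamental: x₁=8396801, y₁=437120  (since 70506267033601 − 369·191073894400 = 1)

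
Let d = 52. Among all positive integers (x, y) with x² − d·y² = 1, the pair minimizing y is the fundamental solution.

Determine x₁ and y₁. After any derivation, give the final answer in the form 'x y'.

d=52: √d = [7; 4,1,2,1,4,14] (ℓ=6, even), read p_5/q_5
k=0  a_k=7  p_k/q_k = 7/1
k=1  a_k=4  p_k/q_k = 29/4
…
k=4  a_k=1  p_k/q_k = 137/19
k=5  a_k=4  p_k/q_k = 649/90
(x₁, y₁) = (649, 90);  649² − 52·90² = 1 ✓

649 90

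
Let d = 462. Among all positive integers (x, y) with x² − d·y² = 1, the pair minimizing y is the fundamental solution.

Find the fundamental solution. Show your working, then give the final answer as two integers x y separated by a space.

√462 = [21; 2,42, …], period ℓ=2 (even) → k=1
k=0  a_k=21  p_k/q_k = 21/1
k=1  a_k=2  p_k/q_k = 43/2
(x₁, y₁) = (43, 2);  43² − 462·2² = 1 ✓

43 2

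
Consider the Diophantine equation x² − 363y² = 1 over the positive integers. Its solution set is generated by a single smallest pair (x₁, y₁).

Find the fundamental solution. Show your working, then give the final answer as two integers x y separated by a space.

d=363: √d = [19; 19,38] (ℓ=2, even), read p_1/q_1
k=0  a_k=19  p_k/q_k = 19/1
k=1  a_k=19  p_k/q_k = 362/19
fundamental: x₁=362, y₁=19  (since 131044 − 363·361 = 1)

362 19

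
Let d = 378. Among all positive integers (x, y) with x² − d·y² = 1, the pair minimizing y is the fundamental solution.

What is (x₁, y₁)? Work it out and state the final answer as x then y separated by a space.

8749 450

d=378: √d = [19; 2,3,1,4,1,3,2,38] (ℓ=8, even), read p_7/q_7
step 0: (19, 1)  from 19·(1,0) + (0,1)
…
step 3: (175, 9)  from 1·(136,7) + (39,2)
…
step 6: (3869, 199)  from 3·(1011,52) + (836,43)
step 7: (8749, 450)  from 2·(3869,199) + (1011,52)
fundamental: x₁=8749, y₁=450  (since 76545001 − 378·202500 = 1)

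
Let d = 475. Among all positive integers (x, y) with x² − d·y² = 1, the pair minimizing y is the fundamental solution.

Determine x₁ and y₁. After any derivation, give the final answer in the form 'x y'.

[21; 1,3,1,6,2,6,1,3,1,42] for √475; ℓ=10 ⇒ convergent index 9
step 0: (21, 1)  from 21·(1,0) + (0,1)
step 1: (22, 1)  from 1·(21,1) + (1,0)
step 2: (87, 4)  from 3·(22,1) + (21,1)
step 3: (109, 5)  from 1·(87,4) + (22,1)
…
step 5: (1591, 73)  from 2·(741,34) + (109,5)
step 6: (10287, 472)  from 6·(1591,73) + (741,34)
step 7: (11878, 545)  from 1·(10287,472) + (1591,73)
step 8: (45921, 2107)  from 3·(11878,545) + (10287,472)
step 9: (57799, 2652)  from 1·(45921,2107) + (11878,545)
fundamental: x₁=57799, y₁=2652  (since 3340724401 − 475·7033104 = 1)

57799 2652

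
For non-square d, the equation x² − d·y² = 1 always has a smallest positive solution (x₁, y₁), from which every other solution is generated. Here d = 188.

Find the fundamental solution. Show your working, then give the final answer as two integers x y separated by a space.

√188 → a₀=13, period (1,2,2,6,2,2,1,26); ℓ=8 even so k=7
i=0: a=13 ⇒ p=13, q=1
i=1: a=1 ⇒ p=14, q=1
…
i=4: a=6 ⇒ p=617, q=45
…
i=6: a=2 ⇒ p=3277, q=239
i=7: a=1 ⇒ p=4607, q=336
(x₁, y₁) = (4607, 336);  4607² − 188·336² = 1 ✓

4607 336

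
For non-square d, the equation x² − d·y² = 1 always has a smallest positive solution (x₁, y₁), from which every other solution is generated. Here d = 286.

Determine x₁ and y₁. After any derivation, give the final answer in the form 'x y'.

561835 33222

√286 = [16; 1,10,3,3,2,3,3,10,1,32, …], period ℓ=10 (even) → k=9
a_0=16:  p_0=16·1+0=16,  q_0=16·0+1=1
a_1=1:  p_1=1·16+1=17,  q_1=1·1+0=1
a_2=10:  p_2=10·17+16=186,  q_2=10·1+1=11
…
a_4=3:  p_4=3·575+186=1911,  q_4=3·34+11=113
a_5=2:  p_5=2·1911+575=4397,  q_5=2·113+34=260
a_6=3:  p_6=3·4397+1911=15102,  q_6=3·260+113=893
a_7=3:  p_7=3·15102+4397=49703,  q_7=3·893+260=2939
a_8=10:  p_8=10·49703+15102=512132,  q_8=10·2939+893=30283
a_9=1:  p_9=1·512132+49703=561835,  q_9=1·30283+2939=33222
→ (561835, 33222).  Check: 561835²=315658567225, 286·33222²=315658567224, difference 1.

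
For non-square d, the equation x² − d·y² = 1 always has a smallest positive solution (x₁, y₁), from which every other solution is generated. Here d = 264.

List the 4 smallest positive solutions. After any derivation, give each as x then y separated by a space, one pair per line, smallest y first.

65 4
8449 520
1098305 67596
142771201 8786960

[16; 4,32] for √264; ℓ=2 ⇒ convergent index 1
step 0: (16, 1)  from 16·(1,0) + (0,1)
step 1: (65, 4)  from 4·(16,1) + (1,0)
→ (65, 4).  Check: 65²=4225, 264·4²=4224, difference 1.
k=2:  x_2 = 65·65+264·4·4 = 8449,  y_2 = 65·4+4·65 = 520
k=3:  x_3 = 65·8449+264·4·520 = 1098305,  y_3 = 65·520+4·8449 = 67596
k=4:  x_4 = 65·1098305+264·4·67596 = 142771201,  y_4 = 65·67596+4·1098305 = 8786960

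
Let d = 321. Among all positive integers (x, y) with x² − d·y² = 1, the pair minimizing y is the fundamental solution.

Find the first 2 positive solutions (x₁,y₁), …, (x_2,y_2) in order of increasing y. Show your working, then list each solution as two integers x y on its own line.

√321 = [17; 1,10,1,34, …], period ℓ=4 (even) → k=3
k=0  a_k=17  p_k/q_k = 17/1
k=1  a_k=1  p_k/q_k = 18/1
k=2  a_k=10  p_k/q_k = 197/11
k=3  a_k=1  p_k/q_k = 215/12
→ (215, 12).  Check: 215²=46225, 321·12²=46224, difference 1.
k=2:  x_2 = 215·215+321·12·12 = 92449,  y_2 = 215·12+12·215 = 5160

215 12
92449 5160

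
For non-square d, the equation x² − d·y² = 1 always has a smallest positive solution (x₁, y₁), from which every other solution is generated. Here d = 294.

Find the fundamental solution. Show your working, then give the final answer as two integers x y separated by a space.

4801 280

√294 → a₀=17, period (6,1,4,1,6,34); ℓ=6 even so k=5
i=0: a=17 ⇒ p=17, q=1
i=1: a=6 ⇒ p=103, q=6
i=2: a=1 ⇒ p=120, q=7
i=3: a=4 ⇒ p=583, q=34
i=4: a=1 ⇒ p=703, q=41
i=5: a=6 ⇒ p=4801, q=280
→ (4801, 280).  Check: 4801²=23049601, 294·280²=23049600, difference 1.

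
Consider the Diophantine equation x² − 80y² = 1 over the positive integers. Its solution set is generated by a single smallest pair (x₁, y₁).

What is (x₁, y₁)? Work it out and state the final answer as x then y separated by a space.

9 1

√80 = [8; 1,16, …], period ℓ=2 (even) → k=1
i=0: a=8 ⇒ p=8, q=1
i=1: a=1 ⇒ p=9, q=1
(x₁, y₁) = (9, 1);  9² − 80·1² = 1 ✓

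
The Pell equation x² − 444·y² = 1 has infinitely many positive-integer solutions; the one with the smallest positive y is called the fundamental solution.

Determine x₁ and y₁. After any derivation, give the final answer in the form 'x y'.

295 14

√444 → a₀=21, period (14,42); ℓ=2 even so k=1
step 0: (21, 1)  from 21·(1,0) + (0,1)
step 1: (295, 14)  from 14·(21,1) + (1,0)
→ (295, 14).  Check: 295²=87025, 444·14²=87024, difference 1.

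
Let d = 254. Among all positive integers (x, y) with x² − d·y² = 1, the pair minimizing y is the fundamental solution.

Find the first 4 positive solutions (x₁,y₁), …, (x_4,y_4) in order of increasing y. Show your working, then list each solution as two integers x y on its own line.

255 16
130049 8160
66324735 4161584
33825484801 2122399680

d=254: √d = [15; 1,14,1,30] (ℓ=4, even), read p_3/q_3
i=0: a=15 ⇒ p=15, q=1
i=1: a=1 ⇒ p=16, q=1
i=2: a=14 ⇒ p=239, q=15
i=3: a=1 ⇒ p=255, q=16
(x₁, y₁) = (255, 16);  255² − 254·16² = 1 ✓
(x_2, y_2) = (255·255 + 254·16·16, 255·16 + 16·255) = (130049, 8160)
(x_3, y_3) = (255·130049 + 254·16·8160, 255·8160 + 16·130049) = (66324735, 4161584)
(x_4, y_4) = (255·66324735 + 254·16·4161584, 255·4161584 + 16·66324735) = (33825484801, 2122399680)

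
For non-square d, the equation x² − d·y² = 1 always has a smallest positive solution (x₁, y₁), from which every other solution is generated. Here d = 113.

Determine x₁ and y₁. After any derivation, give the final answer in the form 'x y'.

1204353 113296

√113 → a₀=10, period (1,1,1,2,2,1,1,1,20); ℓ=9 odd so k=17
a_0=10:  p_0=10·1+0=10,  q_0=10·0+1=1
…
a_5=2:  p_5=2·85+32=202,  q_5=2·8+3=19
…
a_13=2:  p_13=2·49579+32794=131952,  q_13=2·4664+3085=12413
a_14=2:  p_14=2·131952+49579=313483,  q_14=2·12413+4664=29490
…
a_16=1:  p_16=1·445435+313483=758918,  q_16=1·41903+29490=71393
a_17=1:  p_17=1·758918+445435=1204353,  q_17=1·71393+41903=113296
→ (1204353, 113296).  Check: 1204353²=1450466148609, 113·113296²=1450466148608, difference 1.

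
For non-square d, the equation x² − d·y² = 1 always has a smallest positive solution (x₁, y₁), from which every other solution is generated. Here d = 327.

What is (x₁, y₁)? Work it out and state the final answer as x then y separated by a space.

d=327: √d = [18; 12,36] (ℓ=2, even), read p_1/q_1
k=0  a_k=18  p_k/q_k = 18/1
k=1  a_k=12  p_k/q_k = 217/12
→ (217, 12).  Check: 217²=47089, 327·12²=47088, difference 1.

217 12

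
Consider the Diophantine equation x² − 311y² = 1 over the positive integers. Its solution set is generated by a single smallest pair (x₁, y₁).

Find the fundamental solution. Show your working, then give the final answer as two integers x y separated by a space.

16883880 957397

√311 = [17; 1,1,1,2,1,…,1,1,34, …], period ℓ=16 (even) → k=15
step 0: (17, 1)  from 17·(1,0) + (0,1)
step 1: (18, 1)  from 1·(17,1) + (1,0)
…
step 7: (4109, 233)  from 3·(1305,74) + (194,11)
…
step 14: (10724507, 608131)  from 1·(6159373,349266) + (4565134,258865)
step 15: (16883880, 957397)  from 1·(10724507,608131) + (6159373,349266)
(x₁, y₁) = (16883880, 957397);  16883880² − 311·957397² = 1 ✓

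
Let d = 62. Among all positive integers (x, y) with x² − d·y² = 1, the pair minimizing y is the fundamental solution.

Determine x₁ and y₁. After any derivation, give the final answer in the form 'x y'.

63 8

d=62: √d = [7; 1,6,1,14] (ℓ=4, even), read p_3/q_3
i=0: a=7 ⇒ p=7, q=1
i=1: a=1 ⇒ p=8, q=1
i=2: a=6 ⇒ p=55, q=7
i=3: a=1 ⇒ p=63, q=8
fundamental: x₁=63, y₁=8  (since 3969 − 62·64 = 1)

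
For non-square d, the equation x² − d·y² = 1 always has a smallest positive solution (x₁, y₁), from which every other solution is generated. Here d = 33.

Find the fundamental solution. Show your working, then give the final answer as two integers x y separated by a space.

23 4

[5; 1,2,1,10] for √33; ℓ=4 ⇒ convergent index 3
i=0: a=5 ⇒ p=5, q=1
i=1: a=1 ⇒ p=6, q=1
i=2: a=2 ⇒ p=17, q=3
i=3: a=1 ⇒ p=23, q=4
(x₁, y₁) = (23, 4);  23² − 33·4² = 1 ✓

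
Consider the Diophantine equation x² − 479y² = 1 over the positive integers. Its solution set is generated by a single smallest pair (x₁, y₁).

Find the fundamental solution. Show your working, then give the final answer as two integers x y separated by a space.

[21; 1,7,1,3,2,21,2,3,1,7,1,42] for √479; ℓ=12 ⇒ convergent index 11
a_0=21:  p_0=21·1+0=21,  q_0=21·0+1=1
…
a_3=1:  p_3=1·175+22=197,  q_3=1·8+1=9
a_4=3:  p_4=3·197+175=766,  q_4=3·9+8=35
…
a_7=2:  p_7=2·37075+1729=75879,  q_7=2·1694+79=3467
…
a_10=7:  p_10=7·340591+264712=2648849,  q_10=7·15562+12095=121029
a_11=1:  p_11=1·2648849+340591=2989440,  q_11=1·121029+15562=136591
fundamental: x₁=2989440, y₁=136591  (since 8936751513600 − 479·18657101281 = 1)

2989440 136591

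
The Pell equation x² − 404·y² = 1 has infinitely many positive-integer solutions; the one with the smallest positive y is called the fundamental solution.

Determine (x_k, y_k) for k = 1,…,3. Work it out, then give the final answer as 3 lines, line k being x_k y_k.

201 10
80801 4020
32481801 1616030

[20; 10,40] for √404; ℓ=2 ⇒ convergent index 1
step 0: (20, 1)  from 20·(1,0) + (0,1)
step 1: (201, 10)  from 10·(20,1) + (1,0)
→ (201, 10).  Check: 201²=40401, 404·10²=40400, difference 1.
(x_2, y_2) = (201·201 + 404·10·10, 201·10 + 10·201) = (80801, 4020)
(x_3, y_3) = (201·80801 + 404·10·4020, 201·4020 + 10·80801) = (32481801, 1616030)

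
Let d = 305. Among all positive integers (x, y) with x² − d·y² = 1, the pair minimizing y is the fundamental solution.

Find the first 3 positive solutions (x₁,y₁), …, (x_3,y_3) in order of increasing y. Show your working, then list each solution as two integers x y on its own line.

489 28
478241 27384
467719209 26781524

[17; 2,6,2,34] for √305; ℓ=4 ⇒ convergent index 3
i=0: a=17 ⇒ p=17, q=1
…
i=2: a=6 ⇒ p=227, q=13
i=3: a=2 ⇒ p=489, q=28
fundamental: x₁=489, y₁=28  (since 239121 − 305·784 = 1)
(x_2, y_2) = (489·489 + 305·28·28, 489·28 + 28·489) = (478241, 27384)
(x_3, y_3) = (489·478241 + 305·28·27384, 489·27384 + 28·478241) = (467719209, 26781524)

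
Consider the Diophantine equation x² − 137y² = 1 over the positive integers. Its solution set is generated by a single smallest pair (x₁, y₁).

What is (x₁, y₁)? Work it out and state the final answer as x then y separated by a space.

√137 = [11; 1,2,2,1,1,2,2,1,22, …], period ℓ=9 (odd) → k=17
i=0: a=11 ⇒ p=11, q=1
i=1: a=1 ⇒ p=12, q=1
…
i=3: a=2 ⇒ p=82, q=7
i=4: a=1 ⇒ p=117, q=10
i=5: a=1 ⇒ p=199, q=17
…
i=12: a=2 ⇒ p=285899, q=24426
i=13: a=1 ⇒ p=408178, q=34873
…
i=16: a=2 ⇒ p=4286741, q=366241
i=17: a=1 ⇒ p=6083073, q=519712
fundamental: x₁=6083073, y₁=519712  (since 37003777123329 − 137·270100562944 = 1)

6083073 519712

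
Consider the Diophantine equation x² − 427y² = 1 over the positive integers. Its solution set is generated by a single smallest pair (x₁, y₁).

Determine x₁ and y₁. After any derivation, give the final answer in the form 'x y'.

d=427: √d = [20; 1,1,1,40] (ℓ=4, even), read p_3/q_3
step 0: (20, 1)  from 20·(1,0) + (0,1)
…
step 2: (41, 2)  from 1·(21,1) + (20,1)
step 3: (62, 3)  from 1·(41,2) + (21,1)
→ (62, 3).  Check: 62²=3844, 427·3²=3843, difference 1.

62 3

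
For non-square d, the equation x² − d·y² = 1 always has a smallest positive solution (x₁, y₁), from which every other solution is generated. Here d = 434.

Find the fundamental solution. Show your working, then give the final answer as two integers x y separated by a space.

√434 = [20; 1,4,1,40, …], period ℓ=4 (even) → k=3
a_0=20:  p_0=20·1+0=20,  q_0=20·0+1=1
a_1=1:  p_1=1·20+1=21,  q_1=1·1+0=1
a_2=4:  p_2=4·21+20=104,  q_2=4·1+1=5
a_3=1:  p_3=1·104+21=125,  q_3=1·5+1=6
→ (125, 6).  Check: 125²=15625, 434·6²=15624, difference 1.

125 6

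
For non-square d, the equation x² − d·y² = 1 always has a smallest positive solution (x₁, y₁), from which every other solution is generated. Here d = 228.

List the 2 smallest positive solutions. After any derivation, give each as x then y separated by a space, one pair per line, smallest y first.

√228 = [15; 10,30, …], period ℓ=2 (even) → k=1
i=0: a=15 ⇒ p=15, q=1
i=1: a=10 ⇒ p=151, q=10
fundamental: x₁=151, y₁=10  (since 22801 − 228·100 = 1)
n=2: (151,10)∘(151,10) = (151·151+228·10·10, 151·10+10·151) = (45601,3020)

151 10
45601 3020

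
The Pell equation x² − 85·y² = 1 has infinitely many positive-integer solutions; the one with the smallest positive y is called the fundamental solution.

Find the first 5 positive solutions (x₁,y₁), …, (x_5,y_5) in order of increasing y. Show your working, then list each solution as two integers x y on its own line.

d=85: √d = [9; 4,1,1,4,18] (ℓ=5, odd), read p_9/q_9
a_0=9:  p_0=9·1+0=9,  q_0=9·0+1=1
a_1=4:  p_1=4·9+1=37,  q_1=4·1+0=4
a_2=1:  p_2=1·37+9=46,  q_2=1·4+1=5
a_3=1:  p_3=1·46+37=83,  q_3=1·5+4=9
a_4=4:  p_4=4·83+46=378,  q_4=4·9+5=41
a_5=18:  p_5=18·378+83=6887,  q_5=18·41+9=747
a_6=4:  p_6=4·6887+378=27926,  q_6=4·747+41=3029
a_7=1:  p_7=1·27926+6887=34813,  q_7=1·3029+747=3776
a_8=1:  p_8=1·34813+27926=62739,  q_8=1·3776+3029=6805
a_9=4:  p_9=4·62739+34813=285769,  q_9=4·6805+3776=30996
fundamental: x₁=285769, y₁=30996  (since 81663921361 − 85·960752016 = 1)
k=2:  x_2 = 285769·285769+85·30996·30996 = 163327842721,  y_2 = 285769·30996+30996·285769 = 17715391848
k=3:  x_3 = 285769·163327842721+85·30996·17715391848 = 93348068572789129,  y_3 = 285769·17715391848+30996·163327842721 = 10125019625991228
k=4:  x_4 = 285769·93348068572789129+85·30996·10125019625991228 = 53351968415791425367681,  y_4 = 285769·10125019625991228+30996·93348068572789129 = 5786833466982059076816
k=5:  x_5 = 285769·53351968415791425367681+85·30996·5786833466982059076816 = 30492677324331251603220874249,  y_5 = 285769·5786833466982059076816+30996·53351968415791425367681 = 3307395226041867061019271780

285769 30996
163327842721 17715391848
93348068572789129 10125019625991228
53351968415791425367681 5786833466982059076816
30492677324331251603220874249 3307395226041867061019271780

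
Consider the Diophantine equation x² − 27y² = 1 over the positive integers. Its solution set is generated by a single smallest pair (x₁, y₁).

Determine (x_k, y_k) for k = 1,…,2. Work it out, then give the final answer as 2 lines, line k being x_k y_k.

26 5
1351 260

d=27: √d = [5; 5,10] (ℓ=2, even), read p_1/q_1
k=0  a_k=5  p_k/q_k = 5/1
k=1  a_k=5  p_k/q_k = 26/5
→ (26, 5).  Check: 26²=676, 27·5²=675, difference 1.
(x_2, y_2) = (26·26 + 27·5·5, 26·5 + 5·26) = (1351, 260)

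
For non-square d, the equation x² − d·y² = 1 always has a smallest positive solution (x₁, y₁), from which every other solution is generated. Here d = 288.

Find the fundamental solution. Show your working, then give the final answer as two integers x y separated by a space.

[16; 1,32] for √288; ℓ=2 ⇒ convergent index 1
a_0=16:  p_0=16·1+0=16,  q_0=16·0+1=1
a_1=1:  p_1=1·16+1=17,  q_1=1·1+0=1
→ (17, 1).  Check: 17²=289, 288·1²=288, difference 1.

17 1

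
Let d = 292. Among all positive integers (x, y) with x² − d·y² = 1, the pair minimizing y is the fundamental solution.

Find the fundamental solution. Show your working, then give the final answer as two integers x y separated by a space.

d=292: √d = [17; 11,2,1,3,8,3,1,2,11,34] (ℓ=10, even), read p_9/q_9
step 0: (17, 1)  from 17·(1,0) + (0,1)
…
step 3: (581, 34)  from 1·(393,23) + (188,11)
…
step 5: (17669, 1034)  from 8·(2136,125) + (581,34)
…
step 7: (72812, 4261)  from 1·(55143,3227) + (17669,1034)
step 8: (200767, 11749)  from 2·(72812,4261) + (55143,3227)
step 9: (2281249, 133500)  from 11·(200767,11749) + (72812,4261)
(x₁, y₁) = (2281249, 133500);  2281249² − 292·133500² = 1 ✓

2281249 133500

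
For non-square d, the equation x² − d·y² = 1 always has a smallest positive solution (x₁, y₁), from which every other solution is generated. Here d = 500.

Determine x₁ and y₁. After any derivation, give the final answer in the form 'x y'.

[22; 2,1,3,2,1,…,1,2,44] for √500; ℓ=14 ⇒ convergent index 13
step 0: (22, 1)  from 22·(1,0) + (0,1)
…
step 3: (246, 11)  from 3·(67,3) + (45,2)
…
step 5: (805, 36)  from 1·(559,25) + (246,11)
…
step 7: (14445, 646)  from 10·(1364,61) + (805,36)
…
step 12: (335522, 15005)  from 1·(259205,11592) + (76317,3413)
step 13: (930249, 41602)  from 2·(335522,15005) + (259205,11592)
→ (930249, 41602).  Check: 930249²=865363202001, 500·41602²=865363202000, difference 1.

930249 41602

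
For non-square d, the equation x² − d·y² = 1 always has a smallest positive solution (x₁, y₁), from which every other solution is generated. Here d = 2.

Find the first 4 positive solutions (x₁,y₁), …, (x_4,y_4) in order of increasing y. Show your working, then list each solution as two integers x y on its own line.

3 2
17 12
99 70
577 408

√2 = [1; 2, …], period ℓ=1 (odd) → k=1
a_0=1:  p_0=1·1+0=1,  q_0=1·0+1=1
a_1=2:  p_1=2·1+1=3,  q_1=2·1+0=2
(x₁, y₁) = (3, 2);  3² − 2·2² = 1 ✓
k=2:  x_2 = 3·3+2·2·2 = 17,  y_2 = 3·2+2·3 = 12
k=3:  x_3 = 3·17+2·2·12 = 99,  y_3 = 3·12+2·17 = 70
k=4:  x_4 = 3·99+2·2·70 = 577,  y_4 = 3·70+2·99 = 408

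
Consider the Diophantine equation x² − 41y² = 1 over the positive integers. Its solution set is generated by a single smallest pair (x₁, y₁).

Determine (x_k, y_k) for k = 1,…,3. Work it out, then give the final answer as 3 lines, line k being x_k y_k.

2049 320
8396801 1311360
34410088449 5373952960

√41 = [6; 2,2,12, …], period ℓ=3 (odd) → k=5
i=0: a=6 ⇒ p=6, q=1
i=1: a=2 ⇒ p=13, q=2
i=2: a=2 ⇒ p=32, q=5
i=3: a=12 ⇒ p=397, q=62
i=4: a=2 ⇒ p=826, q=129
i=5: a=2 ⇒ p=2049, q=320
fundamental: x₁=2049, y₁=320  (since 4198401 − 41·102400 = 1)
(2049+320√41)^2 = 8396801 + 1311360√41
(2049+320√41)^3 = 34410088449 + 5373952960√41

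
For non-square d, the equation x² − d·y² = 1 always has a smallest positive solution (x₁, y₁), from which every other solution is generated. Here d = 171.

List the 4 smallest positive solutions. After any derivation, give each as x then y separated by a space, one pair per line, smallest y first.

√171 = [13; 13,26, …], period ℓ=2 (even) → k=1
k=0  a_k=13  p_k/q_k = 13/1
k=1  a_k=13  p_k/q_k = 170/13
fundamental: x₁=170, y₁=13  (since 28900 − 171·169 = 1)
n=2: (170,13)∘(170,13) = (170·170+171·13·13, 170·13+13·170) = (57799,4420)
n=3: (57799,4420)∘(170,13) = (170·57799+171·13·4420, 170·4420+13·57799) = (19651490,1502787)
n=4: (19651490,1502787)∘(170,13) = (170·19651490+171·13·1502787, 170·1502787+13·19651490) = (6681448801,510943160)

170 13
57799 4420
19651490 1502787
6681448801 510943160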